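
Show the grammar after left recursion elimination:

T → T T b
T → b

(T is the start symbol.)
T is directly left-recursive. The standard transformation for
  A → A α₁ | ... | A α_m | β₁ | ... | β_n
is
  A  → β₁ A' | ... | β_n A'
  A' → α₁ A' | ... | α_m A' | ε

T → b becomes T → b T'
T → T T b becomes T' → T b T'
Add T' → ε

Resulting grammar:
T → b T'
T' → T b T'
T' → ε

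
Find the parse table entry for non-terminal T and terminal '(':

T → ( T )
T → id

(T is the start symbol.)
T → ( T )

To find M[T, '('], we find productions for T where '(' is in the predict set (PREDICT(N → α) = (FIRST(α) \ {ε}) ∪ (FOLLOW(N) if α ⇒* ε)).

T → ( T ): PREDICT = { '(' }
  '(' is in predict set, so this production goes in M[T, '(']
T → id: PREDICT = { 'id' }

M[T, '('] = T → ( T )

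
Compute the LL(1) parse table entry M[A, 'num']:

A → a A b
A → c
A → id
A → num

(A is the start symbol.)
A → num

To find M[A, 'num'], we find productions for A where 'num' is in the predict set (PREDICT(N → α) = (FIRST(α) \ {ε}) ∪ (FOLLOW(N) if α ⇒* ε)).

A → a A b: PREDICT = { 'a' }
A → c: PREDICT = { 'c' }
A → id: PREDICT = { 'id' }
A → num: PREDICT = { 'num' }
  'num' is in predict set, so this production goes in M[A, 'num']

M[A, 'num'] = A → num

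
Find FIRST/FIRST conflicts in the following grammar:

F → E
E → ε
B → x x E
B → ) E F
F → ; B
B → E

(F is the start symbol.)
No FIRST/FIRST conflicts.

A FIRST/FIRST conflict occurs when two productions N → α and N → β for the same non-terminal have FIRST(α) ∩ FIRST(β) ≠ ∅ (with ε ∈ FIRST of a nullable right-hand side, so two nullable alternatives also conflict).

FIRST sets of the non-terminals at (or reachable through a nullable prefix from) the front of some alternative:
  FIRST(E) = { ε }

Productions for F:
  F → E: FIRST = { ε }
  F → ; B: FIRST = { ';' }
Productions for B:
  B → x x E: FIRST = { 'x' }
  B → ) E F: FIRST = { ')' }
  B → E: FIRST = { ε }
E has only one production, so no FIRST/FIRST conflict is possible there.

All alternatives of each non-terminal have pairwise disjoint FIRST sets.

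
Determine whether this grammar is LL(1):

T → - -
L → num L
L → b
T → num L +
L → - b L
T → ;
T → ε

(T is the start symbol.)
Relevant sets:
  FOLLOW(T) = { $ }

For T:
  PREDICT(T → '-' '-') = { '-' }
  PREDICT(T → num L '+') = { 'num' }
  PREDICT(T → ';') = { ';' }
  PREDICT(T → ε) = { $ }
For L:
  PREDICT(L → num L) = { 'num' }
  PREDICT(L → b) = { 'b' }
  PREDICT(L → '-' b L) = { '-' }

All predict sets are disjoint. The grammar IS LL(1).

Answer: Yes, the grammar is LL(1).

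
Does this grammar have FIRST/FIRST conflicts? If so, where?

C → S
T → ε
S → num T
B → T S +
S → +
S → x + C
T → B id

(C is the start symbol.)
No FIRST/FIRST conflicts.

A FIRST/FIRST conflict occurs when two productions N → α and N → β for the same non-terminal have FIRST(α) ∩ FIRST(β) ≠ ∅ (with ε ∈ FIRST of a nullable right-hand side, so two nullable alternatives also conflict).

FIRST sets of the non-terminals at (or reachable through a nullable prefix from) the front of some alternative:
  FIRST(B) = { '+', 'num', 'x' }

Productions for T:
  T → ε: FIRST = { ε }
  T → B id: FIRST = { '+', 'num', 'x' }
Productions for S:
  S → num T: FIRST = { 'num' }
  S → +: FIRST = { '+' }
  S → x + C: FIRST = { 'x' }
C, B have only one production, so no FIRST/FIRST conflict is possible there.

All alternatives of each non-terminal have pairwise disjoint FIRST sets.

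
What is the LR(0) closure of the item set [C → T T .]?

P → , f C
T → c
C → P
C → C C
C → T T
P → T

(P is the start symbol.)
To compute CLOSURE, for each item [A → α.Bβ] where B is a non-terminal, add [B → .γ] for all productions B → γ; repeat for the newly added items until nothing changes.

Start with: [C → T T .]
The dot is at the end, so nothing is added.

CLOSURE = { [C → T T .] }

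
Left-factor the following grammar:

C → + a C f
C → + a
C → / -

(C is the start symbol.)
Left-factoring transforms A → αβ₁ | αβ₂ into A → αA' and A' → β₁ | β₂
(α is the longest common prefix among the alternatives). Repeat until
no nonterminal has two alternatives with a common prefix.

Round 1: C has alternatives sharing prefix '+ a'. Introduce C': C → + a C'
  Add: C' → C f
  Add: C' → ε

No remaining common prefixes — done.

Resulting grammar:
C → + a C'
C' → C f
C' → ε
C → / -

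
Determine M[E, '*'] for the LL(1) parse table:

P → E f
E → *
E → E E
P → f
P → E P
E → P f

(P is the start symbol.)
To find M[E, '*'], we find productions for E where '*' is in the predict set (PREDICT(N → α) = (FIRST(α) \ {ε}) ∪ (FOLLOW(N) if α ⇒* ε)).

Relevant sets:
  FIRST(E) = { '*', 'f' }
  FIRST(P) = { '*', 'f' }

E → *: PREDICT = { '*' }
  '*' is in predict set, so this production goes in M[E, '*']
E → E E: PREDICT = { '*', 'f' }
  '*' is in predict set, so this production goes in M[E, '*']
E → P f: PREDICT = { '*', 'f' }
  '*' is in predict set, so this production goes in M[E, '*']

M[E, '*'] = E → *, E → E E, E → P f  (a multiply-defined cell — the grammar is not LL(1))

Answer: E → *, E → E E, E → P f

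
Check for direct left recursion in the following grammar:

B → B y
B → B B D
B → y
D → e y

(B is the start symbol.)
Yes, B is left-recursive

B → B y: LEFT RECURSIVE (starts with B)
B → B B D: LEFT RECURSIVE (starts with B)
B → y: starts with y
D → e y: starts with e

The grammar has direct left recursion on: B.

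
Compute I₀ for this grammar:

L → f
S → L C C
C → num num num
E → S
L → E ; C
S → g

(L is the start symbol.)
First, augment the grammar with L' → L
I₀ = CLOSURE({ [L' → . L] }):
  [L' → . L] has the dot before L: add [L → . f], [L → . E ; C]
  [L → . E ; C] has the dot before E: add [E → . S]
  [E → . S] has the dot before S: add [S → . L C C], [S → . g]
No further items can be added.

I₀ = { [E → . S], [L → . E ; C], [L → . f], [L' → . L], [S → . L C C], [S → . g] }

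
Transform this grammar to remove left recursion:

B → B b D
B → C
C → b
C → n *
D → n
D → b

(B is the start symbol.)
B is directly left-recursive. The standard transformation for
  A → A α₁ | ... | A α_m | β₁ | ... | β_n
is
  A  → β₁ A' | ... | β_n A'
  A' → α₁ A' | ... | α_m A' | ε

B → C becomes B → C B'
B → B b D becomes B' → b D B'
Add B' → ε

Productions for other non-terminals are unchanged:
  C → b
  C → n *
  D → n
  D → b

Resulting grammar:
B → C B'
B' → b D B'
B' → ε
C → b
C → n *
D → n
D → b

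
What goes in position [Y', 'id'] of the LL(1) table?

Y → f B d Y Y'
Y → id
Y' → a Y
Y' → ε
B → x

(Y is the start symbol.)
Empty (error entry)

To find M[Y', 'id'], we find productions for Y' where 'id' is in the predict set (PREDICT(N → α) = (FIRST(α) \ {ε}) ∪ (FOLLOW(N) if α ⇒* ε)).

Relevant sets:
  FOLLOW(Y') = { $, 'a' }

Y' → a Y: PREDICT = { 'a' }
Y' → ε: PREDICT = { $, 'a' }

M[Y', 'id'] is empty (no production applies)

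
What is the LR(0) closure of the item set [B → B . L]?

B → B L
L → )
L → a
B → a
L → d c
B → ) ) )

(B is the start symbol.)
{ [B → B . L], [L → . )], [L → . a], [L → . d c] }

To compute CLOSURE, for each item [A → α.Bβ] where B is a non-terminal, add [B → .γ] for all productions B → γ; repeat for the newly added items until nothing changes.

Start with: [B → B . L]
  [B → B . L] has the dot before L: add [L → . )], [L → . a], [L → . d c]
No further items can be added.

CLOSURE = { [B → B . L], [L → . )], [L → . a], [L → . d c] }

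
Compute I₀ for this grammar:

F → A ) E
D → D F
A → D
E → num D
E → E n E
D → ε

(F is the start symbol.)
{ [A → . D], [D → . D F], [D → .], [F → . A ) E], [F' → . F] }

First, augment the grammar with F' → F
I₀ = CLOSURE({ [F' → . F] }):
  [F' → . F] has the dot before F: add [F → . A ) E]
  [F → . A ) E] has the dot before A: add [A → . D]
  [A → . D] has the dot before D: add [D → . D F], [D → .]
No further items can be added.

I₀ = { [A → . D], [D → . D F], [D → .], [F → . A ) E], [F' → . F] }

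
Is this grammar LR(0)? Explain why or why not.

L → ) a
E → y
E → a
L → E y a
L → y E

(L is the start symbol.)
A grammar is LR(0) if no state in the canonical LR(0) collection has:
  - both a shift item (dot before a terminal) and a complete item (shift-reduce conflict), or
  - two or more complete items (reduce-reduce conflict; the accept item [L' → L .] counts as a complete item here).

Augment with L' → L and build the canonical LR(0) collection (I0 = CLOSURE({[L' → . L]}), then GOTO on every symbol after a dot until no new states appear). It has 11 states:
  I0: { [E → . a], [E → . y], [L → . ) a], [L → . E y a], [L → . y E], [L' → . L] }  — shift
  I1: { [L → ) . a] }  — shift
  I2: { [L → E . y a] }  — shift
  I3: { [L' → L .] }  — accept
  I4: { [E → a .] }  — reduce
  I5: { [E → . a], [E → . y], [E → y .], [L → y . E] }  — shift, reduce
  I6: { [L → y E .] }  — reduce
  I7: { [E → y .] }  — reduce
  I8: { [L → E y . a] }  — shift
  I9: { [L → E y a .] }  — reduce
  I10: { [L → ) a .] }  — reduce

Conflict in state I5:
  Shift-reduce conflict between [E → y .] and [E → . a]
So the grammar is NOT LR(0).

Answer: No. Shift-reduce conflict between [E → y .] and [E → . a]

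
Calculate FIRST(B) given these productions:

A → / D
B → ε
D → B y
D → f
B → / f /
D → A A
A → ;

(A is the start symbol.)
To compute FIRST(B), examine every production with B on the left-hand side, reading each right-hand side left to right until a non-nullable symbol is reached.

From B → ε:
  - ε-production, so ε ∈ FIRST(B)
From B → / f /:
  - '/' is a terminal: add '/' and stop

Collecting: FIRST(B) = { '/', ε }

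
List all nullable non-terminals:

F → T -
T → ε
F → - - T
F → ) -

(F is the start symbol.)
A non-terminal is nullable if it can derive ε (the empty string): either it has an ε-production, or it has a production whose right-hand side consists entirely of nullable non-terminals.

ε-productions: T → ε
So T is immediately nullable.
No further non-terminal can be added: every production for the remaining non-terminals contains a terminal or a non-nullable non-terminal.
Nullable = { 'T' }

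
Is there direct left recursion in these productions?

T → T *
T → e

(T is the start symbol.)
T → T *: LEFT RECURSIVE (starts with T)
T → e: starts with e

The grammar has direct left recursion on: T.

Answer: Yes, T is left-recursive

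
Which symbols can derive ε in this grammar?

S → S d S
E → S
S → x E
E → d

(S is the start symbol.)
None

A non-terminal is nullable if it can derive ε (the empty string): either it has an ε-production, or it has a production whose right-hand side consists entirely of nullable non-terminals.

There are no ε-productions, so no non-terminal can derive ε.
No non-terminals are nullable.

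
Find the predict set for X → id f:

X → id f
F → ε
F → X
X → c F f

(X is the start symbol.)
PREDICT(X → id f) = (FIRST(RHS) \ {ε}) ∪ (FOLLOW(X) if ε ∈ FIRST(RHS), i.e. RHS ⇒* ε)
FIRST(id f) = { 'id' }
ε ∉ FIRST(id f), so FOLLOW(X) is not added.
PREDICT(X → id f) = { 'id' }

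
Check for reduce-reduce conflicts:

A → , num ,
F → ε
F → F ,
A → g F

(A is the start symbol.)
A reduce-reduce conflict occurs when an LR(0) state has two complete items [A → α .] and [B → β .] — both call for a reduction, and with no lookahead the parser cannot choose between them.

Augment with A' → A and build the canonical LR(0) collection (I0 = CLOSURE({[A' → . A]}), then GOTO on every symbol after a dot until no new states appear). It has 8 states:
  I0: { [A → . , num ,], [A → . g F], [A' → . A] }  — shift
  I1: { [A → , . num ,] }  — shift
  I2: { [A' → A .] }  — accept
  I3: { [A → g . F], [F → . F ,], [F → .] }  — reduce
  I4: { [A → g F .], [F → F . ,] }  — shift, reduce
  I5: { [F → F , .] }  — reduce
  I6: { [A → , num . ,] }  — shift
  I7: { [A → , num , .] }  — reduce

No state contains more than one complete item.

Answer: No reduce-reduce conflicts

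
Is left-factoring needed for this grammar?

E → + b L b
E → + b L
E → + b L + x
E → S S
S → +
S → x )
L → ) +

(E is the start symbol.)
Left-factoring is needed when two productions for the same non-terminal
share a common prefix on the right-hand side.

Productions for E:
  E → + b L b
  E → + b L
  E → + b L + x
  E → S S
Productions for S:
  S → +
  S → x )

Found common prefix '+ b L' in productions for E

Answer: Yes, E has productions with common prefix '+ b L'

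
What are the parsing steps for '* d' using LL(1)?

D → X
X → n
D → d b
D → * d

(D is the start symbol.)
Stack is shown with the top on the left.

Stack  Input  Action
--------------------
D $    * d $  output D → * d
* d $  * d $  match '*'
d $    d $    match 'd'
$      $      accept

The string is accepted.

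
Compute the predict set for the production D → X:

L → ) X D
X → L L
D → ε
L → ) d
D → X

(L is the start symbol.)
PREDICT(D → X) = (FIRST(RHS) \ {ε}) ∪ (FOLLOW(D) if ε ∈ FIRST(RHS), i.e. RHS ⇒* ε)
FIRST(X) = { ')' }
FIRST(X) = { ')' }
ε ∉ FIRST(X), so FOLLOW(D) is not added.
PREDICT(D → X) = { ')' }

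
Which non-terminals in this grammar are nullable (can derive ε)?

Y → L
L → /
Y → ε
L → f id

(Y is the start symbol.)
A non-terminal is nullable if it can derive ε (the empty string): either it has an ε-production, or it has a production whose right-hand side consists entirely of nullable non-terminals.

ε-productions: Y → ε
So Y is immediately nullable.
No further non-terminal can be added: every production for the remaining non-terminals contains a terminal or a non-nullable non-terminal.
Nullable = { 'Y' }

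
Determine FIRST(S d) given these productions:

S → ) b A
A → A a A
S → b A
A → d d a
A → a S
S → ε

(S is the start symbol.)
{ ')', 'b', 'd' }

FIRST sets of the non-terminals involved (from the grammar, by fixed-point iteration):
  FIRST(S) = { ')', 'b', ε }

To compute FIRST(S d), process the symbols left to right:
Symbol S is a non-terminal. Add FIRST(S) \ {ε} = { ')', 'b' }
S is nullable (ε ∈ FIRST(S)), continue to the next symbol.
Symbol d is a terminal. Add 'd' and stop.
FIRST(S d) = { ')', 'b', 'd' }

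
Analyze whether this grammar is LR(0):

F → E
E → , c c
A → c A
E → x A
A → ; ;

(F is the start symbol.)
A grammar is LR(0) if no state in the canonical LR(0) collection has:
  - both a shift item (dot before a terminal) and a complete item (shift-reduce conflict), or
  - two or more complete items (reduce-reduce conflict; the accept item [F' → F .] counts as a complete item here).

Augment with F' → F and build the canonical LR(0) collection (I0 = CLOSURE({[F' → . F]}), then GOTO on every symbol after a dot until no new states appear). It has 12 states:
  I0: { [E → . , c c], [E → . x A], [F → . E], [F' → . F] }  — shift
  I1: { [E → , . c c] }  — shift
  I2: { [F → E .] }  — reduce
  I3: { [F' → F .] }  — accept
  I4: { [A → . ; ;], [A → . c A], [E → x . A] }  — shift
  I5: { [A → ; . ;] }  — shift
  I6: { [E → x A .] }  — reduce
  I7: { [A → . ; ;], [A → . c A], [A → c . A] }  — shift
  I8: { [A → c A .] }  — reduce
  I9: { [A → ; ; .] }  — reduce
  I10: { [E → , c . c] }  — shift
  I11: { [E → , c c .] }  — reduce

Every state is either a pure shift/goto state or contains exactly one complete item and nothing to shift — no conflicts. The grammar is LR(0).

Answer: Yes, the grammar is LR(0)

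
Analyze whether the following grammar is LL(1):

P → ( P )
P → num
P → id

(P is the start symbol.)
A grammar is LL(1) if for each non-terminal N with multiple productions, the predict sets of those productions are pairwise disjoint, where PREDICT(N → α) = (FIRST(α) \ {ε}) ∪ (FOLLOW(N) if α ⇒* ε).

For P:
  PREDICT(P → '(' P ')') = { '(' }
  PREDICT(P → num) = { 'num' }
  PREDICT(P → id) = { 'id' }

All predict sets are disjoint. The grammar IS LL(1).

Answer: Yes, the grammar is LL(1).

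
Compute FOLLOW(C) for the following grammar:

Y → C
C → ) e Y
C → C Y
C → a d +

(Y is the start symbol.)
To compute FOLLOW(C), find every occurrence of C on a right-hand side N → α C β: add FIRST(β) \ {ε}, and if β is empty or nullable also add FOLLOW(N). Iterate to a fixed point.

In Y → C: C is at the end, add FOLLOW(Y)
In C → C Y: C is followed by Y, add FIRST(Y) \ {ε} = { ')', 'a' }

The FOLLOW sets referred to above (computed the same way, to a fixed point):
  FOLLOW(Y) = { $, ')', 'a' }

Taking the union: FOLLOW(C) = { $, ')', 'a' }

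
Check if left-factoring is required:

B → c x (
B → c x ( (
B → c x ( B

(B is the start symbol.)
Yes, B has productions with common prefix 'c x ('

Left-factoring is needed when two productions for the same non-terminal
share a common prefix on the right-hand side.

Productions for B:
  B → c x (
  B → c x ( (
  B → c x ( B

Found common prefix 'c x (' in productions for B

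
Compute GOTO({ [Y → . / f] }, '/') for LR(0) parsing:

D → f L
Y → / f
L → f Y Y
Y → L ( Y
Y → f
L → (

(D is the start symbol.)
GOTO(I, '/') = CLOSURE({ [A → αX.β] : [A → α.Xβ] ∈ I, X = '/' })

Items with dot before '/', with the dot advanced:
  [Y → . / f] → [Y → / . f]
Closure adds nothing (no advanced item has the dot before a non-terminal).

GOTO = { [Y → / . f] }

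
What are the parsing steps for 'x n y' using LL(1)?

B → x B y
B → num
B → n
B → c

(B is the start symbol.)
Stack is shown with the top on the left.

Stack    Input    Action
------------------------
B $      x n y $  output B → x B y
x B y $  x n y $  match 'x'
B y $    n y $    output B → n
n y $    n y $    match 'n'
y $      y $      match 'y'
$        $        accept

The string is accepted.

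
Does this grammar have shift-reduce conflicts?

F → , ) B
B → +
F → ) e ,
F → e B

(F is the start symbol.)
A shift-reduce conflict occurs when an LR(0) state has both:
  - a complete (reduce) item [A → α .] (dot at the end), and
  - a shift item [B → β . c γ] (dot before a terminal).

Augment with F' → F and build the canonical LR(0) collection (I0 = CLOSURE({[F' → . F]}), then GOTO on every symbol after a dot until no new states appear). It has 11 states:
  I0: { [F → . ) e ,], [F → . , ) B], [F → . e B], [F' → . F] }  — shift
  I1: { [F → ) . e ,] }  — shift
  I2: { [F → , . ) B] }  — shift
  I3: { [F' → F .] }  — accept
  I4: { [B → . +], [F → e . B] }  — shift
  I5: { [B → + .] }  — reduce
  I6: { [F → e B .] }  — reduce
  I7: { [B → . +], [F → , ) . B] }  — shift
  I8: { [F → , ) B .] }  — reduce
  I9: { [F → ) e . ,] }  — shift
  I10: { [F → ) e , .] }  — reduce

No state contains both a complete item and a shift item.

Answer: No shift-reduce conflicts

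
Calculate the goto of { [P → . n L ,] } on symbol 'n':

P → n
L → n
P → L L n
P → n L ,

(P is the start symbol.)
{ [L → . n], [P → n . L ,] }

GOTO(I, 'n') = CLOSURE({ [A → αX.β] : [A → α.Xβ] ∈ I, X = 'n' })

Items with dot before 'n', with the dot advanced:
  [P → . n L ,] → [P → n . L ,]
Closure of the advanced items:
  [P → n . L ,] has the dot before L: add [L → . n]

GOTO = { [L → . n], [P → n . L ,] }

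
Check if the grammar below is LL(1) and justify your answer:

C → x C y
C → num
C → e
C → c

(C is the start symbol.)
A grammar is LL(1) if for each non-terminal N with multiple productions, the predict sets of those productions are pairwise disjoint, where PREDICT(N → α) = (FIRST(α) \ {ε}) ∪ (FOLLOW(N) if α ⇒* ε).

For C:
  PREDICT(C → x C y) = { 'x' }
  PREDICT(C → num) = { 'num' }
  PREDICT(C → e) = { 'e' }
  PREDICT(C → c) = { 'c' }

All predict sets are disjoint. The grammar IS LL(1).

Answer: Yes, the grammar is LL(1).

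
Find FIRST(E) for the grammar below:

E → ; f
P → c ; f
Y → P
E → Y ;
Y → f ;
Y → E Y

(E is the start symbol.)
{ ';', 'c', 'f' }

FIRST sets of the other non-terminals involved (by the same procedure, iterated to a fixed point):
  FIRST(Y) = { ';', 'c', 'f' }

From E → ; f:
  - ';' is a terminal: add ';' and stop
From E → Y ;:
  - Y is a non-terminal: add FIRST(Y) \ {ε} = { ';', 'c', 'f' }
    Y is not nullable, so stop

Collecting: FIRST(E) = { ';', 'c', 'f' }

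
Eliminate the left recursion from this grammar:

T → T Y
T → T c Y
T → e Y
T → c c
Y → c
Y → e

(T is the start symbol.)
T → e Y T'
T → c c T'
T' → Y T'
T' → c Y T'
T' → ε
Y → c
Y → e

T is directly left-recursive. The standard transformation for
  A → A α₁ | ... | A α_m | β₁ | ... | β_n
is
  A  → β₁ A' | ... | β_n A'
  A' → α₁ A' | ... | α_m A' | ε

T → e Y becomes T → e Y T'
T → c c becomes T → c c T'
T → T Y becomes T' → Y T'
T → T c Y becomes T' → c Y T'
Add T' → ε

Productions for other non-terminals are unchanged:
  Y → c
  Y → e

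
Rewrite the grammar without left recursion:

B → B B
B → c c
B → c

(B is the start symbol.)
B → c c B'
B → c B'
B' → B B'
B' → ε

B is directly left-recursive. The standard transformation for
  A → A α₁ | ... | A α_m | β₁ | ... | β_n
is
  A  → β₁ A' | ... | β_n A'
  A' → α₁ A' | ... | α_m A' | ε

B → c c becomes B → c c B'
B → c becomes B → c B'
B → B B becomes B' → B B'
Add B' → ε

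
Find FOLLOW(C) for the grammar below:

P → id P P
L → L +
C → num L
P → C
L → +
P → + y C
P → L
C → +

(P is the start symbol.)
In P → C: C is at the end, add FOLLOW(P)
In P → + y C: C is at the end, add FOLLOW(P)

The FOLLOW sets referred to above (computed the same way, to a fixed point):
  FOLLOW(P) = { $, '+', 'id', 'num' }

Taking the union: FOLLOW(C) = { $, '+', 'id', 'num' }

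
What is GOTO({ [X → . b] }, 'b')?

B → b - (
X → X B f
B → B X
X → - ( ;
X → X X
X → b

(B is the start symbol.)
GOTO(I, 'b') = CLOSURE({ [A → αX.β] : [A → α.Xβ] ∈ I, X = 'b' })

Items with dot before 'b', with the dot advanced:
  [X → . b] → [X → b .]
Closure adds nothing (no advanced item has the dot before a non-terminal).

GOTO = { [X → b .] }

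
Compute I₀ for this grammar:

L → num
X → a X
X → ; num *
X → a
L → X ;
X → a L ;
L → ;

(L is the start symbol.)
{ [L → . ;], [L → . X ;], [L → . num], [L' → . L], [X → . ; num *], [X → . a L ;], [X → . a X], [X → . a] }

First, augment the grammar with L' → L
I₀ = CLOSURE({ [L' → . L] }):
  [L' → . L] has the dot before L: add [L → . num], [L → . X ;], [L → . ;]
  [L → . X ;] has the dot before X: add [X → . a X], [X → . ; num *], [X → . a], [X → . a L ;]
No further items can be added.

I₀ = { [L → . ;], [L → . X ;], [L → . num], [L' → . L], [X → . ; num *], [X → . a L ;], [X → . a X], [X → . a] }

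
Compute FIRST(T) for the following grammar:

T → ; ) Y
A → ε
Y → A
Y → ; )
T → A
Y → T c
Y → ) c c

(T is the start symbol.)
To compute FIRST(T), examine every production with T on the left-hand side, reading each right-hand side left to right until a non-nullable symbol is reached.

FIRST sets of the other non-terminals involved (by the same procedure, iterated to a fixed point):
  FIRST(A) = { ε }

From T → ; ) Y:
  - ';' is a terminal: add ';' and stop
From T → A:
  - A is a non-terminal: add FIRST(A) \ {ε} = { }
    A is nullable and nothing follows, so the whole right-hand side can vanish: ε ∈ FIRST(T)

Collecting: FIRST(T) = { ';', ε }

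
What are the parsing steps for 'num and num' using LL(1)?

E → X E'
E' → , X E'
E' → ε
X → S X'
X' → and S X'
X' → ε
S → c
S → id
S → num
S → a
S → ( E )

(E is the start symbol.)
LL(1) parsing maintains a stack (initially the start symbol over $) and the input. At each step: if the stack top is a terminal, match it against the current input token; if it is a non-terminal N, replace it with the RHS of M[N, lookahead] (the unique production whose predict set contains the lookahead).

Stack is shown with the top on the left.

Stack          Input          Action
------------------------------------
E $            num and num $  output E → X E'
X E' $         num and num $  output X → S X'
S X' E' $      num and num $  output S → num
num X' E' $    num and num $  match 'num'
X' E' $        and num $      output X' → and S X'
and S X' E' $  and num $      match 'and'
S X' E' $      num $          output S → num
num X' E' $    num $          match 'num'
X' E' $        $              output X' → ε
E' $           $              output E' → ε
$              $              accept

The string is accepted.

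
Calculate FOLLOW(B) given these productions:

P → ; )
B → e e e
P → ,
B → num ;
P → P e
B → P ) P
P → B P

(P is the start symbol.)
To compute FOLLOW(B), find every occurrence of B on a right-hand side N → α B β: add FIRST(β) \ {ε}, and if β is empty or nullable also add FOLLOW(N). Iterate to a fixed point.

In P → B P: B is followed by P, add FIRST(P) \ {ε} = { ',', ';', 'e', 'num' }

Taking the union: FOLLOW(B) = { ',', ';', 'e', 'num' }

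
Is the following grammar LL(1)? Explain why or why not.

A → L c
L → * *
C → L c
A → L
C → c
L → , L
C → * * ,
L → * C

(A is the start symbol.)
No. Predict set conflict for A: { '*', ',' }

A grammar is LL(1) if for each non-terminal N with multiple productions, the predict sets of those productions are pairwise disjoint, where PREDICT(N → α) = (FIRST(α) \ {ε}) ∪ (FOLLOW(N) if α ⇒* ε).

Relevant sets:
  FIRST(L) = { '*', ',' }

For A:
  PREDICT(A → L c) = { '*', ',' }
  PREDICT(A → L) = { '*', ',' }
For L:
  PREDICT(L → '*' '*') = { '*' }
  PREDICT(L → ',' L) = { ',' }
  PREDICT(L → '*' C) = { '*' }
For C:
  PREDICT(C → L c) = { '*', ',' }
  PREDICT(C → c) = { 'c' }
  PREDICT(C → '*' '*' ',') = { '*' }

Conflict found: Predict set conflict for A: { '*', ',' }
The grammar is NOT LL(1).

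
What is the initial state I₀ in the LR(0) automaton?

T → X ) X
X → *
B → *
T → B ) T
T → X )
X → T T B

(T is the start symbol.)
{ [B → . *], [T → . B ) T], [T → . X ) X], [T → . X )], [T' → . T], [X → . *], [X → . T T B] }

First, augment the grammar with T' → T
I₀ = CLOSURE({ [T' → . T] }):
  [T' → . T] has the dot before T: add [T → . X ) X], [T → . B ) T], [T → . X )]
  [T → . X ) X] has the dot before X: add [X → . *], [X → . T T B]
  [T → . B ) T] has the dot before B: add [B → . *]
No further items can be added.

I₀ = { [B → . *], [T → . B ) T], [T → . X ) X], [T → . X )], [T' → . T], [X → . *], [X → . T T B] }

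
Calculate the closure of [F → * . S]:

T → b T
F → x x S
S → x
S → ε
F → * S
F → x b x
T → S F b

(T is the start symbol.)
{ [F → * . S], [S → . x], [S → .] }

Start with: [F → * . S]
  [F → * . S] has the dot before S: add [S → . x], [S → .]
No further items can be added.

CLOSURE = { [F → * . S], [S → . x], [S → .] }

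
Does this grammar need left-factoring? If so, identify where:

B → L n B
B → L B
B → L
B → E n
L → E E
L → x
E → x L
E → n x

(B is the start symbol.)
Yes, B has productions with common prefix 'L'

Left-factoring is needed when two productions for the same non-terminal
share a common prefix on the right-hand side.

Productions for B:
  B → L n B
  B → L B
  B → L
  B → E n
Productions for L:
  L → E E
  L → x
Productions for E:
  E → x L
  E → n x

Found common prefix 'L' in productions for B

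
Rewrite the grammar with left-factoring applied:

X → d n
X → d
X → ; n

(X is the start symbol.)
X → d X'
X' → n
X' → ε
X → ; n

Left-factoring transforms A → αβ₁ | αβ₂ into A → αA' and A' → β₁ | β₂
(α is the longest common prefix among the alternatives). Repeat until
no nonterminal has two alternatives with a common prefix.

Round 1: X has alternatives sharing prefix 'd'. Introduce X': X → d X'
  Add: X' → n
  Add: X' → ε

No remaining common prefixes — done.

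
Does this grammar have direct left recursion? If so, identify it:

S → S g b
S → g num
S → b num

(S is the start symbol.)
Yes, S is left-recursive

S → S g b: LEFT RECURSIVE (starts with S)
S → g num: starts with g
S → b num: starts with b

The grammar has direct left recursion on: S.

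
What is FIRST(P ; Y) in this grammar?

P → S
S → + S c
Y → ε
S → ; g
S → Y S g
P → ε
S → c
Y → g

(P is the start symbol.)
FIRST sets of the non-terminals involved (from the grammar, by fixed-point iteration):
  FIRST(P) = { '+', ';', 'c', 'g', ε }

To compute FIRST(P ; Y), process the symbols left to right:
Symbol P is a non-terminal. Add FIRST(P) \ {ε} = { '+', ';', 'c', 'g' }
P is nullable (ε ∈ FIRST(P)), continue to the next symbol.
Symbol ; is a terminal. Add ';' and stop.
FIRST(P ; Y) = { '+', ';', 'c', 'g' }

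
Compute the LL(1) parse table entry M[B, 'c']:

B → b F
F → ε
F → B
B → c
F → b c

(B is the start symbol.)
B → c

To find M[B, 'c'], we find productions for B where 'c' is in the predict set (PREDICT(N → α) = (FIRST(α) \ {ε}) ∪ (FOLLOW(N) if α ⇒* ε)).

B → b F: PREDICT = { 'b' }
B → c: PREDICT = { 'c' }
  'c' is in predict set, so this production goes in M[B, 'c']

M[B, 'c'] = B → c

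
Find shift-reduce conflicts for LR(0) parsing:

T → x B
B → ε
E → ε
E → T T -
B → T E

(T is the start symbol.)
Yes — I2: [B → .] vs [T → . x B]; I4: [E → .] vs [T → . x B]

A shift-reduce conflict occurs when an LR(0) state has both:
  - a complete (reduce) item [A → α .] (dot at the end), and
  - a shift item [B → β . c γ] (dot before a terminal).

Augment with T' → T and build the canonical LR(0) collection (I0 = CLOSURE({[T' → . T]}), then GOTO on every symbol after a dot until no new states appear). It has 9 states:
  I0: { [T → . x B], [T' → . T] }  — shift
  I1: { [T' → T .] }  — accept
  I2: { [B → . T E], [B → .], [T → . x B], [T → x . B] }  — shift, reduce
  I3: { [T → x B .] }  — reduce
  I4: { [B → T . E], [E → . T T -], [E → .], [T → . x B] }  — shift, reduce
  I5: { [B → T E .] }  — reduce
  I6: { [E → T . T -], [T → . x B] }  — shift
  I7: { [E → T T . -] }  — shift
  I8: { [E → T T - .] }  — reduce

I2 contains reduce item [B → .] and shift item [T → . x B] — shift-reduce conflict.
I4 contains reduce item [E → .] and shift item [T → . x B] — shift-reduce conflict.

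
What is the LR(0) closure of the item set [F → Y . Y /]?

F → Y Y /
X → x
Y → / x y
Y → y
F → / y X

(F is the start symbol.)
To compute CLOSURE, for each item [A → α.Bβ] where B is a non-terminal, add [B → .γ] for all productions B → γ; repeat for the newly added items until nothing changes.

Start with: [F → Y . Y /]
  [F → Y . Y /] has the dot before Y: add [Y → . / x y], [Y → . y]
No further items can be added.

CLOSURE = { [F → Y . Y /], [Y → . / x y], [Y → . y] }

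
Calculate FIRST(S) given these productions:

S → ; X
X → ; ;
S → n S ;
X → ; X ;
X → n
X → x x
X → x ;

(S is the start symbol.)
{ ';', 'n' }

From S → ; X:
  - ';' is a terminal: add ';' and stop
From S → n S ;:
  - n is a terminal: add 'n' and stop

Collecting: FIRST(S) = { ';', 'n' }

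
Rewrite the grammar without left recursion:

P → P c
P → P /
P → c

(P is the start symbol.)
P is directly left-recursive. The standard transformation for
  A → A α₁ | ... | A α_m | β₁ | ... | β_n
is
  A  → β₁ A' | ... | β_n A'
  A' → α₁ A' | ... | α_m A' | ε

P → c becomes P → c P'
P → P c becomes P' → c P'
P → P / becomes P' → / P'
Add P' → ε

Resulting grammar:
P → c P'
P' → c P'
P' → / P'
P' → ε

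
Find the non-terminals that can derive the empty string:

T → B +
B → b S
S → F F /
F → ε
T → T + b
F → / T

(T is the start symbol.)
ε-productions: F → ε
So F is immediately nullable.
No further non-terminal can be added: every production for the remaining non-terminals contains a terminal or a non-nullable non-terminal.
Nullable = { 'F' }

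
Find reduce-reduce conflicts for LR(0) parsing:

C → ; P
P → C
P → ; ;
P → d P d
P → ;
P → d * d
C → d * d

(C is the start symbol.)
Yes — I13: [C → d * d .] vs [P → d * d .]; I14: [P → ; .] vs [P → ; ; .]

A reduce-reduce conflict occurs when an LR(0) state has two complete items [A → α .] and [B → β .] — both call for a reduction, and with no lookahead the parser cannot choose between them.

Augment with C' → C and build the canonical LR(0) collection (I0 = CLOSURE({[C' → . C]}), then GOTO on every symbol after a dot until no new states appear). It has 15 states:
  I0: { [C → . ; P], [C → . d * d], [C' → . C] }  — shift
  I1: { [C → . ; P], [C → . d * d], [C → ; . P], [P → . ; ;], [P → . ;], [P → . C], [P → . d * d], [P → . d P d] }  — shift
  I2: { [C' → C .] }  — accept
  I3: { [C → d . * d] }  — shift
  I4: { [C → d * . d] }  — shift
  I5: { [C → d * d .] }  — reduce
  I6: { [C → . ; P], [C → . d * d], [C → ; . P], [P → . ; ;], [P → . ;], [P → . C], [P → . d * d], [P → . d P d], [P → ; . ;], [P → ; .] }  — shift, reduce
  I7: { [P → C .] }  — reduce
  I8: { [C → ; P .] }  — reduce
  I9: { [C → . ; P], [C → . d * d], [C → d . * d], [P → . ; ;], [P → . ;], [P → . C], [P → . d * d], [P → . d P d], [P → d . * d], [P → d . P d] }  — shift
  I10: { [C → d * . d], [P → d * . d] }  — shift
  I11: { [P → d P . d] }  — shift
  I12: { [P → d P d .] }  — reduce
  I13: { [C → d * d .], [P → d * d .] }  — 2 reduces
  I14: { [C → . ; P], [C → . d * d], [C → ; . P], [P → . ; ;], [P → . ;], [P → . C], [P → . d * d], [P → . d P d], [P → ; . ;], [P → ; .], [P → ; ; .] }  — shift, 2 reduces

I13 contains complete items [C → d * d .], [P → d * d .] — reduce-reduce conflict.
I14 contains complete items [P → ; .], [P → ; ; .] — reduce-reduce conflict.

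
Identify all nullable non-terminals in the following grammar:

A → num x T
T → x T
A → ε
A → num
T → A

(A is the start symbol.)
{ 'A', 'T' }

A non-terminal is nullable if it can derive ε (the empty string): either it has an ε-production, or it has a production whose right-hand side consists entirely of nullable non-terminals.

ε-productions: A → ε
So A is immediately nullable.
T → A: every symbol on the right is nullable, so T is nullable too.
Every non-terminal is now nullable.
Nullable = { 'A', 'T' }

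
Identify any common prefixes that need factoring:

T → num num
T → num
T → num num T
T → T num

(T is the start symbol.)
Left-factoring is needed when two productions for the same non-terminal
share a common prefix on the right-hand side.

Productions for T:
  T → num num
  T → num
  T → num num T
  T → T num

Found common prefix 'num' in productions for T

Answer: Yes, T has productions with common prefix 'num'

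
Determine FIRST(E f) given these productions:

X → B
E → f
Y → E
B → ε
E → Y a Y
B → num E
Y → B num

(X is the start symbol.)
{ 'f', 'num' }

FIRST sets of the non-terminals involved (from the grammar, by fixed-point iteration):
  FIRST(E) = { 'f', 'num' }

To compute FIRST(E f), process the symbols left to right:
Symbol E is a non-terminal. Add FIRST(E) \ {ε} = { 'f', 'num' }
E is not nullable (ε ∉ FIRST(E)), so stop here.
FIRST(E f) = { 'f', 'num' }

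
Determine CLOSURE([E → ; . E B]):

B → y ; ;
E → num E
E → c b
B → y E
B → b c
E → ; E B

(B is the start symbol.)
To compute CLOSURE, for each item [A → α.Bβ] where B is a non-terminal, add [B → .γ] for all productions B → γ; repeat for the newly added items until nothing changes.

Start with: [E → ; . E B]
  [E → ; . E B] has the dot before E: add [E → . num E], [E → . c b], [E → . ; E B]
No further items can be added.

CLOSURE = { [E → . ; E B], [E → . c b], [E → . num E], [E → ; . E B] }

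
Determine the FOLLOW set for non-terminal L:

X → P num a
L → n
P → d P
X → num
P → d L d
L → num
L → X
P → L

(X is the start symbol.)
{ 'd', 'num' }

In P → d L d: L is followed by d, add FIRST(d) \ {ε} = { 'd' }
In P → L: L is at the end, add FOLLOW(P)

The FOLLOW sets referred to above (computed the same way, to a fixed point):
  FOLLOW(P) = { 'num' }

Taking the union: FOLLOW(L) = { 'd', 'num' }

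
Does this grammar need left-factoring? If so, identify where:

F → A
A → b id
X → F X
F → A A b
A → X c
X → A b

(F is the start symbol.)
Left-factoring is needed when two productions for the same non-terminal
share a common prefix on the right-hand side.

Productions for F:
  F → A
  F → A A b
Productions for A:
  A → b id
  A → X c
Productions for X:
  X → F X
  X → A b

Found common prefix 'A' in productions for F

Answer: Yes, F has productions with common prefix 'A'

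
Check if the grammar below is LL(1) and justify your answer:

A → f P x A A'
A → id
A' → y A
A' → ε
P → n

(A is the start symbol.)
No. Predict set conflict for A': { 'y' }

A grammar is LL(1) if for each non-terminal N with multiple productions, the predict sets of those productions are pairwise disjoint, where PREDICT(N → α) = (FIRST(α) \ {ε}) ∪ (FOLLOW(N) if α ⇒* ε).

Relevant sets:
  FOLLOW(A') = { $, 'y' }

For A:
  PREDICT(A → f P x A A') = { 'f' }
  PREDICT(A → id) = { 'id' }
For A':
  PREDICT(A' → y A) = { 'y' }
  PREDICT(A' → ε) = { $, 'y' }
P has a single production, so nothing to check there.

Conflict found: Predict set conflict for A': { 'y' }
The grammar is NOT LL(1).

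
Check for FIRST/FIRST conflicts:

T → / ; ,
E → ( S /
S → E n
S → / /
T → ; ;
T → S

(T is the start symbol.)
FIRST sets of the non-terminals at (or reachable through a nullable prefix from) the front of some alternative:
  FIRST(S) = { '(', '/' }
  FIRST(E) = { '(' }

Productions for T:
  T → / ; ,: FIRST = { '/' }
  T → ; ;: FIRST = { ';' }
  T → S: FIRST = { '(', '/' }
Productions for S:
  S → E n: FIRST = { '(' }
  S → / /: FIRST = { '/' }
E has only one production, so no FIRST/FIRST conflict is possible there.

Conflict for T: T → / ; , and T → S
  Overlap: { '/' }

Answer: Yes. T → '/' ';' ',' / T → S on { '/' }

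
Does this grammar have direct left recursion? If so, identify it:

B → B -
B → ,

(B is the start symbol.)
B → B -: LEFT RECURSIVE (starts with B)
B → ,: starts with ','

The grammar has direct left recursion on: B.

Answer: Yes, B is left-recursive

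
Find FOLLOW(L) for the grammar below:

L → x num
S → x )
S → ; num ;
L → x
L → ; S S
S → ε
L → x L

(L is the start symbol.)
To compute FOLLOW(L), find every occurrence of L on a right-hand side N → α L β: add FIRST(β) \ {ε}, and if β is empty or nullable also add FOLLOW(N). Iterate to a fixed point.

L is the start symbol, so $ ∈ FOLLOW(L).
In L → x L: L is at the end; this adds FOLLOW(L) to itself — nothing new

Taking the union: FOLLOW(L) = { $ }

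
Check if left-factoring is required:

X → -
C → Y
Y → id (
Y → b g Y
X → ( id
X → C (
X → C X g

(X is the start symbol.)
Yes, X has productions with common prefix 'C'

Left-factoring is needed when two productions for the same non-terminal
share a common prefix on the right-hand side.

Productions for X:
  X → -
  X → ( id
  X → C (
  X → C X g
Productions for Y:
  Y → id (
  Y → b g Y

Found common prefix 'C' in productions for X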